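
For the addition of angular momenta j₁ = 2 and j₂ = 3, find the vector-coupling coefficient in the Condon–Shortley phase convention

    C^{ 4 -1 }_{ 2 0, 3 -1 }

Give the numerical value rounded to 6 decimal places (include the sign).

triangle: 1!*3!*5!/10! = 720/3628800
(j±m)!: 2!*2!*2!*4!*3!*5! = 138240
prefactor² = (2J+1)*Δ*N² = 1728/7
  k=0: +1/(0!*1!*2!*2!*1!*3!) = 1/24
  k=1: −1/(1!*0!*1!*1!*2!*4!) = -1/48
Σ = 1/48  ⇒  CG² = 1728/7*1/48² = 3/28
CG = +√(3/28) = +0.327327

+0.327327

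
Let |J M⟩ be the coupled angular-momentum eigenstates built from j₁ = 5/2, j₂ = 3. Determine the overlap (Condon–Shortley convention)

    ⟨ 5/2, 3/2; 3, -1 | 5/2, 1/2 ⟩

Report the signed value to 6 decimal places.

j₁+j₂−J=3  J+j₁−j₂=2  J−j₁+j₂=3  j₁+j₂+J+1=9
(j₁±m₁, j₂±m₂, J±M) = (4,1,2,4,3,2)
P² = 576/35
sum k=0..1:
  [0] +1/12 = 1/12
  [1] −1/8 = -1/8
S = -1/24
C² = P²·S² = 1/35 ; C = -0.169031

-0.169031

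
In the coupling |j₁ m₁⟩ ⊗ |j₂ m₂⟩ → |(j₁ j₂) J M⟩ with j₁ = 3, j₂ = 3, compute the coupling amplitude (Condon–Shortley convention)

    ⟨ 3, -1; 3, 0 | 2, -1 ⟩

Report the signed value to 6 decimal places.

j₁+j₂−J=4  J+j₁−j₂=2  J−j₁+j₂=2  j₁+j₂+J+1=9
(j₁±m₁, j₂±m₂, J±M) = (2,4,3,3,1,3)
P² = 96/7
sum k=2..3:
  [2] +1/8 = 1/8
  [3] −1/12 = -1/12
S = 1/24
C² = P²·S² = 1/42 ; C = +0.154303

+0.154303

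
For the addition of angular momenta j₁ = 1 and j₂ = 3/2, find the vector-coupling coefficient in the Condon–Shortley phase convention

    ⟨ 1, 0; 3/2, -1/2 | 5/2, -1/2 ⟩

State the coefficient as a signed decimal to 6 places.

+√(3/5) ≈ +0.774597

triangle: 0!*2!*3!/6! = 12/720
(j±m)!: 1!*1!*1!*2!*2!*3! = 24
prefactor² = (2J+1)*Δ*N² = 12/5
  k=0: +1/(0!*0!*1!*1!*1!*2!) = 1/2
Σ = 1/2  ⇒  CG² = 12/5*1/2² = 3/5
CG = +√(3/5) = +0.774597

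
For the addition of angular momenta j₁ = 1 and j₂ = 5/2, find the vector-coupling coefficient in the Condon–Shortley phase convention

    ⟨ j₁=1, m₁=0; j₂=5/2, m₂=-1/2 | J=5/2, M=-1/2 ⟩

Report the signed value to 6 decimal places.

+0.169031  (= +√(1/35))

j₁+j₂−J=1  J+j₁−j₂=1  J−j₁+j₂=4  j₁+j₂+J+1=7
(j₁±m₁, j₂±m₂, J±M) = (1,1,2,3,2,3)
P² = 144/35
sum k=0..1:
  [0] +1/4 = 1/4
  [1] −1/6 = -1/6
S = 1/12
C² = P²·S² = 1/35 ; C = +0.169031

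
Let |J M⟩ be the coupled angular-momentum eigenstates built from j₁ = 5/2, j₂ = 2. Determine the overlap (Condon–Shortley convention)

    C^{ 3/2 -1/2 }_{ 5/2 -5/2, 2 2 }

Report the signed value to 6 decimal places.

-0.617213

triangle: 3!×2!×1!/7! = 12/5040
(j±m)!: 0!×5!×4!×0!×1!×2! = 5760
prefactor² = (2J+1)×Δ×N² = 384/7
  k=3: −1/(3!×0!×2!×1!×0!×0!) = -1/12
Σ = -1/12  ⇒  CG² = 384/7×(-1/12)² = 8/21
CG = −√(8/21) = -0.617213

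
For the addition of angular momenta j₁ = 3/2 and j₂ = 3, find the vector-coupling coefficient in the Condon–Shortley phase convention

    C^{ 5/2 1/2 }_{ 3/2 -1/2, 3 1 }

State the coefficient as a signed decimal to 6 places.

−√(1/70) = -0.119523

j₁+j₂−J=2  J+j₁−j₂=1  J−j₁+j₂=4  j₁+j₂+J+1=8
(j₁±m₁, j₂±m₂, J±M) = (1,2,4,2,3,2)
P² = 288/35
sum k=1..2:
  [1] −1/6 = -1/6
  [2] +1/8 = 1/8
S = -1/24
C² = P²·S² = 1/70 ; C = -0.119523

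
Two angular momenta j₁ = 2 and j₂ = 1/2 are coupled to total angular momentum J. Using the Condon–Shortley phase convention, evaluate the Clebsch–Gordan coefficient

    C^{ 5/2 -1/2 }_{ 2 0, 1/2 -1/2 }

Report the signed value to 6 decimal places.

+0.774597

triangle: 0!·4!·1!/6! = 24/720
(j±m)!: 2!·2!·0!·1!·2!·3! = 48
prefactor² = (2J+1)·Δ·N² = 48/5
  k=0: +1/(0!·0!·2!·0!·2!·1!) = 1/4
Σ = 1/4  ⇒  CG² = 48/5·1/4² = 3/5
CG = +√(3/5) = +0.774597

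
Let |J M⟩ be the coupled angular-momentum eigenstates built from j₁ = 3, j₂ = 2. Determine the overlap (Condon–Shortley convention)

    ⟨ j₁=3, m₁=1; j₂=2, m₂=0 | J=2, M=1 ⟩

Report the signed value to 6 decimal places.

√[5·3!3!1!/8! · 4!2!2!2!3!1!] = √(36/7)
  +(−1)^1/∏(1,2,1,1,2,0)! = -1/4  (running -1/4)
  +(−1)^2/∏(2,1,0,0,3,1)! = 1/12  (running -1/6)
⟨..|..⟩ = √(36/7)·(-1/6) = -0.377964

−√(1/7) ≈ -0.377964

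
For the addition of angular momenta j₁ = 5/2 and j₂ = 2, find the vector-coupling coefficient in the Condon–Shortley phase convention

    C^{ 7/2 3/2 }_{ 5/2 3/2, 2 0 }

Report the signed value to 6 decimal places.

√[8·1!4!3!/9! · 4!1!2!2!5!2!] = √(512/7)
  +(−1)^0/∏(0,1,1,2,3,1)! = 1/12  (running 1/12)
  +(−1)^1/∏(1,0,0,1,4,2)! = -1/48  (running 1/16)
⟨..|..⟩ = √(512/7)·(1/16) = +0.534522

+√(2/7) = +0.534522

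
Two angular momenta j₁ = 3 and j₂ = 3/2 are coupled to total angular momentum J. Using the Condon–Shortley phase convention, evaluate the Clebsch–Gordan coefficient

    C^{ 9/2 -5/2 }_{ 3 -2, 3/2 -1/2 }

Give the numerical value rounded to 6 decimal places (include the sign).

+0.707107

j₁+j₂−J=0  J+j₁−j₂=6  J−j₁+j₂=3  j₁+j₂+J+1=10
(j₁±m₁, j₂±m₂, J±M) = (1,5,1,2,2,7)
P² = 28800
sum k=0..0:
  [0] +1/240 = 1/240
S = 1/240
C² = P²·S² = 1/2 ; C = +0.707107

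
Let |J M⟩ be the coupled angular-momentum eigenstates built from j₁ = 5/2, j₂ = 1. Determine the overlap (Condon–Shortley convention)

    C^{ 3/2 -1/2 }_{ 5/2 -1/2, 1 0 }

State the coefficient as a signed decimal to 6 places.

−√(2/5) ≈ -0.632456

triangle: 2!×3!×0!/6! = 12/720
(j±m)!: 2!×3!×1!×1!×1!×2! = 24
prefactor² = (2J+1)×Δ×N² = 8/5
  k=1: −1/(1!×1!×2!×0!×1!×0!) = -1/2
Σ = -1/2  ⇒  CG² = 8/5×(-1/2)² = 2/5
CG = −√(2/5) = -0.632456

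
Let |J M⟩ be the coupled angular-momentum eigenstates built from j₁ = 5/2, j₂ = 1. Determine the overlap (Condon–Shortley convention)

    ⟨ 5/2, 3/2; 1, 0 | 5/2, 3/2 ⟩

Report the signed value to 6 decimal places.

√[6·1!4!1!/7! · 4!1!1!1!4!1!] = √(576/35)
  +(−1)^0/∏(0,1,1,1,3,0)! = 1/6  (running 1/6)
  +(−1)^1/∏(1,0,0,0,4,1)! = -1/24  (running 1/8)
⟨..|..⟩ = √(576/35)·(1/8) = +0.507093

+0.507093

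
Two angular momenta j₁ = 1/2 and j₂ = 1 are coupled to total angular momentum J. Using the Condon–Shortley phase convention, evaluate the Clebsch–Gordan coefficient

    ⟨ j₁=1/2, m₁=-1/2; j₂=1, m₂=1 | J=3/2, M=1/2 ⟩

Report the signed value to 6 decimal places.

+√(1/3) ≈ +0.577350

√[4·0!1!2!/4! · 0!1!2!0!2!1!] = √(4/3)
  +(−1)^0/∏(0,0,1,2,0,0)! = 1/2  (running 1/2)
⟨..|..⟩ = √(4/3)·(1/2) = +0.577350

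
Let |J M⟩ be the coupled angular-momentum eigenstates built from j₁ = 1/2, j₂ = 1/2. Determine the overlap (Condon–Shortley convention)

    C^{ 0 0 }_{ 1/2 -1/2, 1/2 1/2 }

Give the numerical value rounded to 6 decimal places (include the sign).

j₁+j₂−J=1  J+j₁−j₂=0  J−j₁+j₂=0  j₁+j₂+J+1=2
(j₁±m₁, j₂±m₂, J±M) = (0,1,1,0,0,0)
P² = 1/2
sum k=1..1:
  [1] −1/1 = -1
S = -1
C² = P²·S² = 1/2 ; C = -0.707107

−√(1/2) = -0.707107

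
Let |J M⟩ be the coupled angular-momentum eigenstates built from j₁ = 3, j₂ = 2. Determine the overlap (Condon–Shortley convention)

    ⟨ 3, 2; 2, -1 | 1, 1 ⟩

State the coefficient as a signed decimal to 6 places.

−√(2/7) = -0.534522

√[3·4!2!0!/7! · 5!1!1!3!2!0!] = √(288/7)
  +(−1)^1/∏(1,3,0,0,2,0)! = -1/12  (running -1/12)
⟨..|..⟩ = √(288/7)·(-1/12) = -0.534522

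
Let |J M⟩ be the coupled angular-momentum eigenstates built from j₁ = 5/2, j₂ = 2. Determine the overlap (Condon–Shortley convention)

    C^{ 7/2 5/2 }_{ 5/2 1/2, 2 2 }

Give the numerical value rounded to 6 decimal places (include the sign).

−√(32/63) = -0.712697

triangle: 1!×4!×3!/9! = 144/362880
(j±m)!: 3!×2!×4!×0!×6!×1! = 207360
prefactor² = (2J+1)×Δ×N² = 4608/7
  k=1: −1/(1!×0!×1!×3!×3!×0!) = -1/36
Σ = -1/36  ⇒  CG² = 4608/7×(-1/36)² = 32/63
CG = −√(32/63) = -0.712697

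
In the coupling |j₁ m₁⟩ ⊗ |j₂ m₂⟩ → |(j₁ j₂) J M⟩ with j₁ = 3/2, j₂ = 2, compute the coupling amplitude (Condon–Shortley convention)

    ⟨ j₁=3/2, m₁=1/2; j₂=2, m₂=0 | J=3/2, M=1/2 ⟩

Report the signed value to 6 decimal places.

√[4·2!1!2!/6! · 2!1!2!2!2!1!] = √(16/45)
  +(−1)^0/∏(0,2,1,2,0,0)! = 1/4  (running 1/4)
  +(−1)^1/∏(1,1,0,1,1,1)! = -1  (running -3/4)
⟨..|..⟩ = √(16/45)·(-3/4) = -0.447214

−√(1/5) ≈ -0.447214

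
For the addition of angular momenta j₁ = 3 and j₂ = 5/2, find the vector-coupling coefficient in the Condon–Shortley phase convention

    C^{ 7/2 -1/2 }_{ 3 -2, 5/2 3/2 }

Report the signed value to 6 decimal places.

√[8·2!4!3!/10! · 1!5!4!1!3!4!] = √(9216/35)
  +(−1)^1/∏(1,1,4,3,0,0)! = -1/144  (running -1/144)
  +(−1)^2/∏(2,0,3,2,1,1)! = 1/24  (running 5/144)
⟨..|..⟩ = √(9216/35)·(5/144) = +0.563436

+0.563436  (= +√(20/63))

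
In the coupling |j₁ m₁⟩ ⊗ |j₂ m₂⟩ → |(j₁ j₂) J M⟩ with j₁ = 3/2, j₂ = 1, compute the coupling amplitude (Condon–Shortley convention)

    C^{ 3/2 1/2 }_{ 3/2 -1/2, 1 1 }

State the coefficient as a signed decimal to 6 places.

−√(8/15) ≈ -0.730297

√[4·1!2!1!/5! · 1!2!2!0!2!1!] = √(8/15)
  +(−1)^1/∏(1,0,1,1,1,0)! = -1  (running -1)
⟨..|..⟩ = √(8/15)·(-1) = -0.730297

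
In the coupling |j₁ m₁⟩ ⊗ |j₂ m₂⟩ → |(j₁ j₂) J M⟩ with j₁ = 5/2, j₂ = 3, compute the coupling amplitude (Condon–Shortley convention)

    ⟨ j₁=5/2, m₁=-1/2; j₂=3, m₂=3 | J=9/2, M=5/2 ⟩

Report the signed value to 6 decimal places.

triangle: 1!*4!*5!/11! = 2880/39916800
(j±m)!: 2!*3!*6!*0!*7!*2! = 87091200
prefactor² = (2J+1)*Δ*N² = 691200/11
  k=1: −1/(1!*0!*2!*5!*2!*0!) = -1/480
Σ = -1/480  ⇒  CG² = 691200/11*(-1/480)² = 3/11
CG = −√(3/11) = -0.522233

-0.522233  (= −√(3/11))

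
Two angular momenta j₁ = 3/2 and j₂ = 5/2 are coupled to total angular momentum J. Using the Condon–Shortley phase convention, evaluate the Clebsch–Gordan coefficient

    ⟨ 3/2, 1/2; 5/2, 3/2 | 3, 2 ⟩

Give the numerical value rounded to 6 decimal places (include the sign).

√[7·1!2!4!/8! · 2!1!4!1!5!1!] = √(48)
  +(−1)^0/∏(0,1,1,4,1,0)! = 1/24  (running 1/24)
  +(−1)^1/∏(1,0,0,3,2,1)! = -1/12  (running -1/24)
⟨..|..⟩ = √(48)·(-1/24) = -0.288675

-0.288675  (= −√(1/12))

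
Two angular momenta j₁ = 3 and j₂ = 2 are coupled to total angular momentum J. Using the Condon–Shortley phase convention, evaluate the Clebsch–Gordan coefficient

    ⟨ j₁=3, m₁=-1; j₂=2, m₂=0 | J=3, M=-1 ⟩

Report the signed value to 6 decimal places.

j₁+j₂−J=2  J+j₁−j₂=4  J−j₁+j₂=2  j₁+j₂+J+1=9
(j₁±m₁, j₂±m₂, J±M) = (2,4,2,2,2,4)
P² = 256/15
sum k=0..2:
  [0] +1/96 = 1/96
  [1] −1/6 = -1/6
  [2] +1/16 = 1/16
S = -3/32
C² = P²·S² = 3/20 ; C = -0.387298

-0.387298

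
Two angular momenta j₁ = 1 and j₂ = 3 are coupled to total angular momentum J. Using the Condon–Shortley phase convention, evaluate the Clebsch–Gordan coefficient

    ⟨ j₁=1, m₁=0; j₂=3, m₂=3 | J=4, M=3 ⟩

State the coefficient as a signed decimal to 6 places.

+√(1/4) = +0.500000

triangle: 0!*2!*6!/9! = 1440/362880
(j±m)!: 1!*1!*6!*0!*7!*1! = 3628800
prefactor² = (2J+1)*Δ*N² = 129600
  k=0: +1/(0!*0!*1!*6!*1!*0!) = 1/720
Σ = 1/720  ⇒  CG² = 129600*1/720² = 1/4
CG = +√(1/4) = +0.500000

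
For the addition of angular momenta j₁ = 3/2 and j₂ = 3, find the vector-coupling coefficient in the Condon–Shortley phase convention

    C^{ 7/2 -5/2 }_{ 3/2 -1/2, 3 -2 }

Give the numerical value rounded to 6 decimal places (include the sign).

+√(1/7) ≈ +0.377964

triangle: 1!×2!×5!/9! = 240/362880
(j±m)!: 1!×2!×1!×5!×1!×6! = 172800
prefactor² = (2J+1)×Δ×N² = 6400/7
  k=0: +1/(0!×1!×2!×1!×0!×4!) = 1/48
  k=1: −1/(1!×0!×1!×0!×1!×5!) = -1/120
Σ = 1/80  ⇒  CG² = 6400/7×1/80² = 1/7
CG = +√(1/7) = +0.377964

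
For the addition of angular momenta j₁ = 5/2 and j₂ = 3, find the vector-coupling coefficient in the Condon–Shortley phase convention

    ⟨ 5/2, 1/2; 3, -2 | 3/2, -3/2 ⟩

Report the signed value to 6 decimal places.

j₁+j₂−J=4  J+j₁−j₂=1  J−j₁+j₂=2  j₁+j₂+J+1=8
(j₁±m₁, j₂±m₂, J±M) = (3,2,1,5,0,3)
P² = 288/7
sum k=1..1:
  [1] −1/12 = -1/12
S = -1/12
C² = P²·S² = 2/7 ; C = -0.534522

−√(2/7) ≈ -0.534522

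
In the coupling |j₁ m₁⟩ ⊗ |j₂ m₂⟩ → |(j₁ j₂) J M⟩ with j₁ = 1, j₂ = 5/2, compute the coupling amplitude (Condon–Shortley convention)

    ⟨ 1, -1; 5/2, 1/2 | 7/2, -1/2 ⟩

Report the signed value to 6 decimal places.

triangle: 0!*2!*5!/8! = 240/40320
(j±m)!: 0!*2!*3!*2!*3!*4! = 3456
prefactor² = (2J+1)*Δ*N² = 1152/7
  k=0: +1/(0!*0!*2!*3!*0!*2!) = 1/24
Σ = 1/24  ⇒  CG² = 1152/7*1/24² = 2/7
CG = +√(2/7) = +0.534522

+√(2/7) = +0.534522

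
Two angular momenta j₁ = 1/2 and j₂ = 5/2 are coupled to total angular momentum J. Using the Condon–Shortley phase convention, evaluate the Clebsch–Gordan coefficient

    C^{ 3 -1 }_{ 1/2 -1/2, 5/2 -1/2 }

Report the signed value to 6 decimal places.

+0.816497  (= +√(2/3))

triangle: 0!·1!·5!/7! = 120/5040
(j±m)!: 0!·1!·2!·3!·2!·4! = 576
prefactor² = (2J+1)·Δ·N² = 96
  k=0: +1/(0!·0!·1!·2!·0!·3!) = 1/12
Σ = 1/12  ⇒  CG² = 96·1/12² = 2/3
CG = +√(2/3) = +0.816497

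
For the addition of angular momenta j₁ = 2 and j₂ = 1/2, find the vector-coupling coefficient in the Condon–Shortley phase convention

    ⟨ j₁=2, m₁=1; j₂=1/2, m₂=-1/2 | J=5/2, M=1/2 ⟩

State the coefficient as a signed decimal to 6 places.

√[6·0!4!1!/6! · 3!1!0!1!3!2!] = √(72/5)
  +(−1)^0/∏(0,0,1,0,3,1)! = 1/6  (running 1/6)
⟨..|..⟩ = √(72/5)·(1/6) = +0.632456

+0.632456  (= +√(2/5))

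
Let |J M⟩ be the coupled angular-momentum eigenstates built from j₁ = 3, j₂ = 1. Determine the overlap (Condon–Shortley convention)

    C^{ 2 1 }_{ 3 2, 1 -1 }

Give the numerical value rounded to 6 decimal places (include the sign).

triangle: 2!×4!×0!/7! = 48/5040
(j±m)!: 5!×1!×0!×2!×3!×1! = 1440
prefactor² = (2J+1)×Δ×N² = 480/7
  k=0: +1/(0!×2!×1!×0!×3!×0!) = 1/12
Σ = 1/12  ⇒  CG² = 480/7×1/12² = 10/21
CG = +√(10/21) = +0.690066

+0.690066  (= +√(10/21))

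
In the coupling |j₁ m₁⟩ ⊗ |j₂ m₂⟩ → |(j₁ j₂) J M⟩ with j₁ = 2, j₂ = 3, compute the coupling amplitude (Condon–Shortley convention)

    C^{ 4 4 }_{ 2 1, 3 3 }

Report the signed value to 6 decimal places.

j₁+j₂−J=1  J+j₁−j₂=3  J−j₁+j₂=5  j₁+j₂+J+1=10
(j₁±m₁, j₂±m₂, J±M) = (3,1,6,0,8,0)
P² = 311040
sum k=1..1:
  [1] −1/720 = -1/720
S = -1/720
C² = P²·S² = 3/5 ; C = -0.774597

−√(3/5) = -0.774597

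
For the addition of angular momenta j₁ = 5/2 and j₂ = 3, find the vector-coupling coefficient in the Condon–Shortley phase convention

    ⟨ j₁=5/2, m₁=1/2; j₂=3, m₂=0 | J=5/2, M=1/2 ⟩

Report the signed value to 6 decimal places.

triangle: 3!*2!*3!/9! = 72/362880
(j±m)!: 3!*2!*3!*3!*3!*2! = 5184
prefactor² = (2J+1)*Δ*N² = 216/35
  k=0: +1/(0!*3!*2!*3!*0!*0!) = 1/72
  k=1: −1/(1!*2!*1!*2!*1!*1!) = -1/4
  k=2: +1/(2!*1!*0!*1!*2!*2!) = 1/8
Σ = -1/9  ⇒  CG² = 216/35*(-1/9)² = 8/105
CG = −√(8/105) = -0.276026

−√(8/105) ≈ -0.276026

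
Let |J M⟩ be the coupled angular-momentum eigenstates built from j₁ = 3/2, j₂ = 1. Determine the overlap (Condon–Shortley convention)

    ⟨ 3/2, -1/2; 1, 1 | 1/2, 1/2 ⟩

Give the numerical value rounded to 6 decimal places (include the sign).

triangle: 2!*1!*0!/4! = 2/24
(j±m)!: 1!*2!*2!*0!*1!*0! = 4
prefactor² = (2J+1)*Δ*N² = 2/3
  k=2: +1/(2!*0!*0!*0!*1!*0!) = 1/2
Σ = 1/2  ⇒  CG² = 2/3*1/2² = 1/6
CG = +√(1/6) = +0.408248

+√(1/6) = +0.408248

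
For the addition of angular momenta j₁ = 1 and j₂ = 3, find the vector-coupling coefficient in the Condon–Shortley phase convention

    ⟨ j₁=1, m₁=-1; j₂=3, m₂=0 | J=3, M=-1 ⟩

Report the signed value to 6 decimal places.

−√(1/2) ≈ -0.707107

√[7·1!1!5!/8! · 0!2!3!3!2!4!] = √(72)
  +(−1)^1/∏(1,0,1,2,0,3)! = -1/12  (running -1/12)
⟨..|..⟩ = √(72)·(-1/12) = -0.707107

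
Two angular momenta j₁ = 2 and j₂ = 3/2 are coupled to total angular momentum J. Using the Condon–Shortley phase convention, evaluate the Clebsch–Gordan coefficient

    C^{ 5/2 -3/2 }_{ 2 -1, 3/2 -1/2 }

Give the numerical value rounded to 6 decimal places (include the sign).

-0.169031  (= −√(1/35))

√[6·1!3!2!/7! · 1!3!1!2!1!4!] = √(144/35)
  +(−1)^0/∏(0,1,3,1,0,1)! = 1/6  (running 1/6)
  +(−1)^1/∏(1,0,2,0,1,2)! = -1/4  (running -1/12)
⟨..|..⟩ = √(144/35)·(-1/12) = -0.169031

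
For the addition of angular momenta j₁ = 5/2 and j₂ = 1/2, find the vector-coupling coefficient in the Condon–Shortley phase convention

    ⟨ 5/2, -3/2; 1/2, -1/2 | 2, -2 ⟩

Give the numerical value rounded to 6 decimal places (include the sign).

√[5·1!4!0!/6! · 1!4!0!1!0!4!] = √(96)
  +(−1)^0/∏(0,1,4,0,0,0)! = 1/24  (running 1/24)
⟨..|..⟩ = √(96)·(1/24) = +0.408248

+0.408248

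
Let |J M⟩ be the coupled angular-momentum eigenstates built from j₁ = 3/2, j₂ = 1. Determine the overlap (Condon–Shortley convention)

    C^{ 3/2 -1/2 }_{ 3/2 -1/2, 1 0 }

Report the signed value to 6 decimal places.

j₁+j₂−J=1  J+j₁−j₂=2  J−j₁+j₂=1  j₁+j₂+J+1=5
(j₁±m₁, j₂±m₂, J±M) = (1,2,1,1,1,2)
P² = 4/15
sum k=0..1:
  [0] +1/2 = 1/2
  [1] −1/1 = -1
S = -1/2
C² = P²·S² = 1/15 ; C = -0.258199

-0.258199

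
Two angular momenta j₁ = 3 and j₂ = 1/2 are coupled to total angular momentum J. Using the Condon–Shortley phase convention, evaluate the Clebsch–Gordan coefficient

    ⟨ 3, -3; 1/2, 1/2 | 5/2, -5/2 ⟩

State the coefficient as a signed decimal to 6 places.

−√(6/7) = -0.925820

j₁+j₂−J=1  J+j₁−j₂=5  J−j₁+j₂=0  j₁+j₂+J+1=7
(j₁±m₁, j₂±m₂, J±M) = (0,6,1,0,0,5)
P² = 86400/7
sum k=1..1:
  [1] −1/120 = -1/120
S = -1/120
C² = P²·S² = 6/7 ; C = -0.925820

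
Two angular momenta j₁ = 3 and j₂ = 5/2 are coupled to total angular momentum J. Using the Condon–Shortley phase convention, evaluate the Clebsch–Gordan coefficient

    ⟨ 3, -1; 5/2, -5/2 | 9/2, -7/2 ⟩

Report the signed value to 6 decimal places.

+√(50/99) ≈ +0.710669

triangle: 1!*5!*4!/11! = 2880/39916800
(j±m)!: 2!*4!*0!*5!*1!*8! = 232243200
prefactor² = (2J+1)*Δ*N² = 1843200/11
  k=0: +1/(0!*1!*4!*0!*1!*4!) = 1/576
Σ = 1/576  ⇒  CG² = 1843200/11*1/576² = 50/99
CG = +√(50/99) = +0.710669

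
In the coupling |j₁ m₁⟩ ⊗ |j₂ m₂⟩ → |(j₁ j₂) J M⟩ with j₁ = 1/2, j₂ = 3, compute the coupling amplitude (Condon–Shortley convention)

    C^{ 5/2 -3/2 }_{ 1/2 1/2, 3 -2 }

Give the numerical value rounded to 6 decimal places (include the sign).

+√(5/7) = +0.845154

√[6·1!0!5!/7! · 1!0!1!5!1!4!] = √(2880/7)
  +(−1)^0/∏(0,1,0,1,0,4)! = 1/24  (running 1/24)
⟨..|..⟩ = √(2880/7)·(1/24) = +0.845154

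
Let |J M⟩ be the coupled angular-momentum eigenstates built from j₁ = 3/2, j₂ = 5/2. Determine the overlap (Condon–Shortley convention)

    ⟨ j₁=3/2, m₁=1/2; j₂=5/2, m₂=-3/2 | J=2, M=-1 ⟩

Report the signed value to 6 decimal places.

+0.154303  (= +√(1/42))

triangle: 2!·1!·3!/7! = 12/5040
(j±m)!: 2!·1!·1!·4!·1!·3! = 288
prefactor² = (2J+1)·Δ·N² = 24/7
  k=0: +1/(0!·2!·1!·1!·0!·2!) = 1/4
  k=1: −1/(1!·1!·0!·0!·1!·3!) = -1/6
Σ = 1/12  ⇒  CG² = 24/7·1/12² = 1/42
CG = +√(1/42) = +0.154303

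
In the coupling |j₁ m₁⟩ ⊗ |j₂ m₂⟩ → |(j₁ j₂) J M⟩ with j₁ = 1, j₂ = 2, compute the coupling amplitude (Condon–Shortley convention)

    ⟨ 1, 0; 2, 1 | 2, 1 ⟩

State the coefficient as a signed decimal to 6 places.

j₁+j₂−J=1  J+j₁−j₂=1  J−j₁+j₂=3  j₁+j₂+J+1=6
(j₁±m₁, j₂±m₂, J±M) = (1,1,3,1,3,1)
P² = 3/2
sum k=0..1:
  [0] +1/6 = 1/6
  [1] −1/2 = -1/2
S = -1/3
C² = P²·S² = 1/6 ; C = -0.408248

-0.408248  (= −√(1/6))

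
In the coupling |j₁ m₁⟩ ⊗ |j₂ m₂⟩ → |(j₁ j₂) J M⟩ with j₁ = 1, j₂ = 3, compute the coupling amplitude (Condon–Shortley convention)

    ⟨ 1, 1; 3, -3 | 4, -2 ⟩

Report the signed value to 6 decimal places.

+0.188982  (= +√(1/28))

triangle: 0!·2!·6!/9! = 1440/362880
(j±m)!: 2!·0!·0!·6!·2!·6! = 2073600
prefactor² = (2J+1)·Δ·N² = 518400/7
  k=0: +1/(0!·0!·0!·0!·2!·6!) = 1/1440
Σ = 1/1440  ⇒  CG² = 518400/7·1/1440² = 1/28
CG = +√(1/28) = +0.188982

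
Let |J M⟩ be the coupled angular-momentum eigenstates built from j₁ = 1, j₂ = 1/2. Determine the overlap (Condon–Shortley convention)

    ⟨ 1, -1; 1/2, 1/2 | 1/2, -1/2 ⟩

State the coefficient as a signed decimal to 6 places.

triangle: 1!·1!·0!/3! = 1/6
(j±m)!: 0!·2!·1!·0!·0!·1! = 2
prefactor² = (2J+1)·Δ·N² = 2/3
  k=1: −1/(1!·0!·1!·0!·0!·0!) = -1
Σ = -1  ⇒  CG² = 2/3·(-1)² = 2/3
CG = −√(2/3) = -0.816497

−√(2/3) ≈ -0.816497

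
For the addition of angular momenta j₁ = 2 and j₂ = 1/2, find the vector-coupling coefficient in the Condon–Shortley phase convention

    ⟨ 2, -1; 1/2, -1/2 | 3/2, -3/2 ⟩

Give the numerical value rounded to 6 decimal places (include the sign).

+√(1/5) ≈ +0.447214

j₁+j₂−J=1  J+j₁−j₂=3  J−j₁+j₂=0  j₁+j₂+J+1=5
(j₁±m₁, j₂±m₂, J±M) = (1,3,0,1,0,3)
P² = 36/5
sum k=0..0:
  [0] +1/6 = 1/6
S = 1/6
C² = P²·S² = 1/5 ; C = +0.447214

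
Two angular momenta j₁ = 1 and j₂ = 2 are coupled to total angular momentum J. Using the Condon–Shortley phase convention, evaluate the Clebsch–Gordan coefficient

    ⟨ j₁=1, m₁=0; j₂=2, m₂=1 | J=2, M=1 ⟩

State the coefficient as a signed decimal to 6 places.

j₁+j₂−J=1  J+j₁−j₂=1  J−j₁+j₂=3  j₁+j₂+J+1=6
(j₁±m₁, j₂±m₂, J±M) = (1,1,3,1,3,1)
P² = 3/2
sum k=0..1:
  [0] +1/6 = 1/6
  [1] −1/2 = -1/2
S = -1/3
C² = P²·S² = 1/6 ; C = -0.408248

-0.408248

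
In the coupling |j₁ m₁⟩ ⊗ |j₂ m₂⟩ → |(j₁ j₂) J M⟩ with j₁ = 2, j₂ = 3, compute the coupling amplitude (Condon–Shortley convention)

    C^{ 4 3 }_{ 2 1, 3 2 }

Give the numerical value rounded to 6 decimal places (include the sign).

-0.223607  (= −√(1/20))

√[9·1!3!5!/10! · 3!1!5!1!7!1!] = √(6480)
  +(−1)^0/∏(0,1,1,5,2,0)! = 1/240  (running 1/240)
  +(−1)^1/∏(1,0,0,4,3,1)! = -1/144  (running -1/360)
⟨..|..⟩ = √(6480)·(-1/360) = -0.223607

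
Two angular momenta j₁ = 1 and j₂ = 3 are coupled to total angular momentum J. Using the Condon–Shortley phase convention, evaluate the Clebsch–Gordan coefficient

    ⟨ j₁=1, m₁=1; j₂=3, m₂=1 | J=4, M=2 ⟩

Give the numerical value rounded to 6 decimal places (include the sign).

+√(15/28) = +0.731925

j₁+j₂−J=0  J+j₁−j₂=2  J−j₁+j₂=6  j₁+j₂+J+1=9
(j₁±m₁, j₂±m₂, J±M) = (2,0,4,2,6,2)
P² = 34560/7
sum k=0..0:
  [0] +1/96 = 1/96
S = 1/96
C² = P²·S² = 15/28 ; C = +0.731925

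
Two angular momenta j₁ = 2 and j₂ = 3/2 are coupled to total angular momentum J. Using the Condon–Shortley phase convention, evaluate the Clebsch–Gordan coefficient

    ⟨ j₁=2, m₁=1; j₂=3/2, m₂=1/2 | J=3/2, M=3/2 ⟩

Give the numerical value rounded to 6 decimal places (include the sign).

-0.632456  (= −√(2/5))

j₁+j₂−J=2  J+j₁−j₂=2  J−j₁+j₂=1  j₁+j₂+J+1=6
(j₁±m₁, j₂±m₂, J±M) = (3,1,2,1,3,0)
P² = 8/5
sum k=1..1:
  [1] −1/2 = -1/2
S = -1/2
C² = P²·S² = 2/5 ; C = -0.632456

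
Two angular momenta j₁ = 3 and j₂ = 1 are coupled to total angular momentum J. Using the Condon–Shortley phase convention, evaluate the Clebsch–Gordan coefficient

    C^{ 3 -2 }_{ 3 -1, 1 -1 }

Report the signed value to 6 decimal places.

+√(5/12) ≈ +0.645497

triangle: 1!*5!*1!/8! = 120/40320
(j±m)!: 2!*4!*0!*2!*1!*5! = 11520
prefactor² = (2J+1)*Δ*N² = 240
  k=0: +1/(0!*1!*4!*0!*1!*1!) = 1/24
Σ = 1/24  ⇒  CG² = 240*1/24² = 5/12
CG = +√(5/12) = +0.645497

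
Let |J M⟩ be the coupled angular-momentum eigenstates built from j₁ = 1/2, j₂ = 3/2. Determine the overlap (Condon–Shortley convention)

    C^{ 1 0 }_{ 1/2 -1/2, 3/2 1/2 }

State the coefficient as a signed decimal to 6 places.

-0.707107  (= −√(1/2))

triangle: 1!×0!×2!/4! = 2/24
(j±m)!: 0!×1!×2!×1!×1!×1! = 2
prefactor² = (2J+1)×Δ×N² = 1/2
  k=1: −1/(1!×0!×0!×1!×0!×1!) = -1
Σ = -1  ⇒  CG² = 1/2×(-1)² = 1/2
CG = −√(1/2) = -0.707107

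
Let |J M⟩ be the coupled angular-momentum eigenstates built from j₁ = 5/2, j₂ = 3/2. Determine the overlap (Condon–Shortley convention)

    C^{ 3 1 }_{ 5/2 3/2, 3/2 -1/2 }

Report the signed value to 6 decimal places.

+√(49/120) = +0.639010

√[7·1!4!2!/8! · 4!1!1!2!4!2!] = √(96/5)
  +(−1)^0/∏(0,1,1,1,3,1)! = 1/6  (running 1/6)
  +(−1)^1/∏(1,0,0,0,4,2)! = -1/48  (running 7/48)
⟨..|..⟩ = √(96/5)·(7/48) = +0.639010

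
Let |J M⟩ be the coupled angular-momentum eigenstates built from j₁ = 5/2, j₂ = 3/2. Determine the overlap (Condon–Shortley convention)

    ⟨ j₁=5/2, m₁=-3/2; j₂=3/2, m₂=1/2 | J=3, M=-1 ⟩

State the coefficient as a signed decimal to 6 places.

triangle: 1!×4!×2!/8! = 48/40320
(j±m)!: 1!×4!×2!×1!×2!×4! = 2304
prefactor² = (2J+1)×Δ×N² = 96/5
  k=0: +1/(0!×1!×4!×2!×0!×0!) = 1/48
  k=1: −1/(1!×0!×3!×1!×1!×1!) = -1/6
Σ = -7/48  ⇒  CG² = 96/5×(-7/48)² = 49/120
CG = −√(49/120) = -0.639010

-0.639010  (= −√(49/120))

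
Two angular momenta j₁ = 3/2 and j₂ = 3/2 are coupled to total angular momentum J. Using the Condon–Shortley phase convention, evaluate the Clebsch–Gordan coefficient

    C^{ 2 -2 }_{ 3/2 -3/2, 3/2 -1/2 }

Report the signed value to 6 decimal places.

-0.707107

triangle: 1!*2!*2!/6! = 4/720
(j±m)!: 0!*3!*1!*2!*0!*4! = 288
prefactor² = (2J+1)*Δ*N² = 8
  k=1: −1/(1!*0!*2!*0!*0!*2!) = -1/4
Σ = -1/4  ⇒  CG² = 8*(-1/4)² = 1/2
CG = −√(1/2) = -0.707107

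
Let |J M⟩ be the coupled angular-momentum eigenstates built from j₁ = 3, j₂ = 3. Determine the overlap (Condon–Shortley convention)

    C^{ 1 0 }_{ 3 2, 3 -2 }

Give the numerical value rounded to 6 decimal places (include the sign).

√[3·5!1!1!/8! · 5!1!1!5!1!1!] = √(900/7)
  +(−1)^0/∏(0,5,1,1,0,0)! = 1/120  (running 1/120)
  +(−1)^1/∏(1,4,0,0,1,1)! = -1/24  (running -1/30)
⟨..|..⟩ = √(900/7)·(-1/30) = -0.377964

−√(1/7) ≈ -0.377964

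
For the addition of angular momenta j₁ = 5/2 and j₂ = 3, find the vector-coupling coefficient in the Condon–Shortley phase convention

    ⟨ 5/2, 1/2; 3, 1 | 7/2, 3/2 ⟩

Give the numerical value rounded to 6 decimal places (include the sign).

j₁+j₂−J=2  J+j₁−j₂=3  J−j₁+j₂=4  j₁+j₂+J+1=10
(j₁±m₁, j₂±m₂, J±M) = (3,2,4,2,5,2)
P² = 3072/35
sum k=0..2:
  [0] +1/96 = 1/96
  [1] −1/12 = -1/12
  [2] +1/48 = 1/48
S = -5/96
C² = P²·S² = 5/21 ; C = -0.487950

−√(5/21) = -0.487950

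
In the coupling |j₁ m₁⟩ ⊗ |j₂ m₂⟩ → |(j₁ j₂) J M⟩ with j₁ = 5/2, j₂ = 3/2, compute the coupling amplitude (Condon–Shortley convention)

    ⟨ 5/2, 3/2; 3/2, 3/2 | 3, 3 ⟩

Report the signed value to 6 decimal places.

j₁+j₂−J=1  J+j₁−j₂=4  J−j₁+j₂=2  j₁+j₂+J+1=8
(j₁±m₁, j₂±m₂, J±M) = (4,1,3,0,6,0)
P² = 864
sum k=1..1:
  [1] −1/48 = -1/48
S = -1/48
C² = P²·S² = 3/8 ; C = -0.612372

−√(3/8) ≈ -0.612372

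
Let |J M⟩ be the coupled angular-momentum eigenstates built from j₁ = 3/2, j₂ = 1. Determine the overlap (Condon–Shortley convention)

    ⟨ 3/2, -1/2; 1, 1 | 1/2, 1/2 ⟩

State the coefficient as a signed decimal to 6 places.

triangle: 2!*1!*0!/4! = 2/24
(j±m)!: 1!*2!*2!*0!*1!*0! = 4
prefactor² = (2J+1)*Δ*N² = 2/3
  k=2: +1/(2!*0!*0!*0!*1!*0!) = 1/2
Σ = 1/2  ⇒  CG² = 2/3*1/2² = 1/6
CG = +√(1/6) = +0.408248

+√(1/6) ≈ +0.408248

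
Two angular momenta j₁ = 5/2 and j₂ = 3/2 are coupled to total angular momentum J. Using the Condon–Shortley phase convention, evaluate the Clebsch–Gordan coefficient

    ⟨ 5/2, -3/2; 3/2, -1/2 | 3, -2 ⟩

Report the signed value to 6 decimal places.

triangle: 1!×4!×2!/8! = 48/40320
(j±m)!: 1!×4!×1!×2!×1!×5! = 5760
prefactor² = (2J+1)×Δ×N² = 48
  k=0: +1/(0!×1!×4!×1!×0!×1!) = 1/24
  k=1: −1/(1!×0!×3!×0!×1!×2!) = -1/12
Σ = -1/24  ⇒  CG² = 48×(-1/24)² = 1/12
CG = −√(1/12) = -0.288675

-0.288675  (= −√(1/12))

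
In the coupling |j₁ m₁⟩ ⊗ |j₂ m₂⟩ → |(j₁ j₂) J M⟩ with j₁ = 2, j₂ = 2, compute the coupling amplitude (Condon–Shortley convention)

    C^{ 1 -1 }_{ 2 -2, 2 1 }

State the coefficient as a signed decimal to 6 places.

-0.447214  (= −√(1/5))

j₁+j₂−J=3  J+j₁−j₂=1  J−j₁+j₂=1  j₁+j₂+J+1=6
(j₁±m₁, j₂±m₂, J±M) = (0,4,3,1,0,2)
P² = 36/5
sum k=3..3:
  [3] −1/6 = -1/6
S = -1/6
C² = P²·S² = 1/5 ; C = -0.447214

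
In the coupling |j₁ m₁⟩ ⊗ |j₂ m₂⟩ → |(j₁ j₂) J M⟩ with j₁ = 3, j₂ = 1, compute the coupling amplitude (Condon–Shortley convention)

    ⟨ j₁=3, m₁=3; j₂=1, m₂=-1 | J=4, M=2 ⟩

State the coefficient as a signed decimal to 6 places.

triangle: 0!*6!*2!/9! = 1440/362880
(j±m)!: 6!*0!*0!*2!*6!*2! = 2073600
prefactor² = (2J+1)*Δ*N² = 518400/7
  k=0: +1/(0!*0!*0!*0!*6!*2!) = 1/1440
Σ = 1/1440  ⇒  CG² = 518400/7*1/1440² = 1/28
CG = +√(1/28) = +0.188982

+0.188982  (= +√(1/28))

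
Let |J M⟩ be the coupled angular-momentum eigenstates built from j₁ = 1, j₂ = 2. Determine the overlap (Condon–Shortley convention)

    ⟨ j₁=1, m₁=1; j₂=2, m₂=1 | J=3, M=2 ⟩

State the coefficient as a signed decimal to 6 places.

√[7·0!2!4!/7! · 2!0!3!1!5!1!] = √(96)
  +(−1)^0/∏(0,0,0,3,2,1)! = 1/12  (running 1/12)
⟨..|..⟩ = √(96)·(1/12) = +0.816497

+0.816497  (= +√(2/3))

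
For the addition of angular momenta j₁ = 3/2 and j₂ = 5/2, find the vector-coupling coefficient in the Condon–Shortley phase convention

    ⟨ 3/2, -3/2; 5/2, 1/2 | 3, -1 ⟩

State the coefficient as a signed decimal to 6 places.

−√(9/20) = -0.670820

triangle: 1!*2!*4!/8! = 48/40320
(j±m)!: 0!*3!*3!*2!*2!*4! = 3456
prefactor² = (2J+1)*Δ*N² = 144/5
  k=1: −1/(1!*0!*2!*2!*0!*2!) = -1/8
Σ = -1/8  ⇒  CG² = 144/5*(-1/8)² = 9/20
CG = −√(9/20) = -0.670820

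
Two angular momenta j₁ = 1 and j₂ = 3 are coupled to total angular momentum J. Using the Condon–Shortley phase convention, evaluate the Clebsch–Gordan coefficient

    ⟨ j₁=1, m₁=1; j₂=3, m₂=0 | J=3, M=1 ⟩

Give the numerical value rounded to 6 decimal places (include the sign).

+0.707107  (= +√(1/2))

j₁+j₂−J=1  J+j₁−j₂=1  J−j₁+j₂=5  j₁+j₂+J+1=8
(j₁±m₁, j₂±m₂, J±M) = (2,0,3,3,4,2)
P² = 72
sum k=0..0:
  [0] +1/12 = 1/12
S = 1/12
C² = P²·S² = 1/2 ; C = +0.707107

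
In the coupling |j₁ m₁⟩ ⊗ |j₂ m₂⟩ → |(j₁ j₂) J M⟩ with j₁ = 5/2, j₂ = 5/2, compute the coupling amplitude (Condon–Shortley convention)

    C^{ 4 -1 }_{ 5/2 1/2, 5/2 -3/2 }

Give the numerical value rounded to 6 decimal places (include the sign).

j₁+j₂−J=1  J+j₁−j₂=4  J−j₁+j₂=4  j₁+j₂+J+1=10
(j₁±m₁, j₂±m₂, J±M) = (3,2,1,4,3,5)
P² = 10368/35
sum k=0..1:
  [0] +1/24 = 1/24
  [1] −1/144 = -1/144
S = 5/144
C² = P²·S² = 5/14 ; C = +0.597614

+0.597614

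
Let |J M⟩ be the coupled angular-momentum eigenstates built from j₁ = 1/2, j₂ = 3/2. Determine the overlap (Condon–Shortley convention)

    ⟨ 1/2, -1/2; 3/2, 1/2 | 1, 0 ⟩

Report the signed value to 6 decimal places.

√[3·1!0!2!/4! · 0!1!2!1!1!1!] = √(1/2)
  +(−1)^1/∏(1,0,0,1,0,1)! = -1  (running -1)
⟨..|..⟩ = √(1/2)·(-1) = -0.707107

-0.707107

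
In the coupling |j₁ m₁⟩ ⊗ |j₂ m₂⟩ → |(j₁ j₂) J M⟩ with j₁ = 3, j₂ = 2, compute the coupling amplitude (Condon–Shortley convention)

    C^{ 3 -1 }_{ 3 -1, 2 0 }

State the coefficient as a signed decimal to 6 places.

-0.387298

j₁+j₂−J=2  J+j₁−j₂=4  J−j₁+j₂=2  j₁+j₂+J+1=9
(j₁±m₁, j₂±m₂, J±M) = (2,4,2,2,2,4)
P² = 256/15
sum k=0..2:
  [0] +1/96 = 1/96
  [1] −1/6 = -1/6
  [2] +1/16 = 1/16
S = -3/32
C² = P²·S² = 3/20 ; C = -0.387298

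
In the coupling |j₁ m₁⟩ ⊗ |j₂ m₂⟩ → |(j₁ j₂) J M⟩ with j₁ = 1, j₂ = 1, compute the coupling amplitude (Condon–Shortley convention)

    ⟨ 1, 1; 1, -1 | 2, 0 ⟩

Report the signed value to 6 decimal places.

+0.408248

j₁+j₂−J=0  J+j₁−j₂=2  J−j₁+j₂=2  j₁+j₂+J+1=5
(j₁±m₁, j₂±m₂, J±M) = (2,0,0,2,2,2)
P² = 8/3
sum k=0..0:
  [0] +1/4 = 1/4
S = 1/4
C² = P²·S² = 1/6 ; C = +0.408248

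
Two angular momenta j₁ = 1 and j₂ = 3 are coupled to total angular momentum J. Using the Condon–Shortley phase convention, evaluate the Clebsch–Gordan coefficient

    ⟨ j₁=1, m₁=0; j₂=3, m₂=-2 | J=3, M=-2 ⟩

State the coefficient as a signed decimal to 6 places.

+0.577350  (= +√(1/3))

triangle: 1!×1!×5!/8! = 120/40320
(j±m)!: 1!×1!×1!×5!×1!×5! = 14400
prefactor² = (2J+1)×Δ×N² = 300
  k=0: +1/(0!×1!×1!×1!×0!×4!) = 1/24
  k=1: −1/(1!×0!×0!×0!×1!×5!) = -1/120
Σ = 1/30  ⇒  CG² = 300×1/30² = 1/3
CG = +√(1/3) = +0.577350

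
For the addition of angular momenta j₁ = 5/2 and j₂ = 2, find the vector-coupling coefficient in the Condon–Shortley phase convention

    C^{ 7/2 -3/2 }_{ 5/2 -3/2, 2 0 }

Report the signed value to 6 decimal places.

−√(2/7) = -0.534522

√[8·1!4!3!/9! · 1!4!2!2!2!5!] = √(512/7)
  +(−1)^0/∏(0,1,4,2,0,1)! = 1/48  (running 1/48)
  +(−1)^1/∏(1,0,3,1,1,2)! = -1/12  (running -1/16)
⟨..|..⟩ = √(512/7)·(-1/16) = -0.534522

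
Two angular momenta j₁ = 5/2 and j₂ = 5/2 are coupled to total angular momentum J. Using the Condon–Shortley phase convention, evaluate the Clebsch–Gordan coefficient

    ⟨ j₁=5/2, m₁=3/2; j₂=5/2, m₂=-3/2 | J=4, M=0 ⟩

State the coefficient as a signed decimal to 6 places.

triangle: 1!·4!·4!/10! = 576/3628800
(j±m)!: 4!·1!·1!·4!·4!·4! = 331776
prefactor² = (2J+1)·Δ·N² = 82944/175
  k=0: +1/(0!·1!·1!·1!·3!·3!) = 1/36
  k=1: −1/(1!·0!·0!·0!·4!·4!) = -1/576
Σ = 5/192  ⇒  CG² = 82944/175·5/192² = 9/28
CG = +√(9/28) = +0.566947

+0.566947  (= +√(9/28))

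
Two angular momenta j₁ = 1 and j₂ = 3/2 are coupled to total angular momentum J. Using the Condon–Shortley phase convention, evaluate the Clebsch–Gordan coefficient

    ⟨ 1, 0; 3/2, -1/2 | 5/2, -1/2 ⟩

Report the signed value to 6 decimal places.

j₁+j₂−J=0  J+j₁−j₂=2  J−j₁+j₂=3  j₁+j₂+J+1=6
(j₁±m₁, j₂±m₂, J±M) = (1,1,1,2,2,3)
P² = 12/5
sum k=0..0:
  [0] +1/2 = 1/2
S = 1/2
C² = P²·S² = 3/5 ; C = +0.774597

+√(3/5) ≈ +0.774597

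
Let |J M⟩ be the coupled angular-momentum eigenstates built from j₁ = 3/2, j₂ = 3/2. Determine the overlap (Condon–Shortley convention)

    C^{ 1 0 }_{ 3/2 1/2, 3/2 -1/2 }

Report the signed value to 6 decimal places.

j₁+j₂−J=2  J+j₁−j₂=1  J−j₁+j₂=1  j₁+j₂+J+1=5
(j₁±m₁, j₂±m₂, J±M) = (2,1,1,2,1,1)
P² = 1/5
sum k=0..1:
  [0] +1/2 = 1/2
  [1] −1/1 = -1
S = -1/2
C² = P²·S² = 1/20 ; C = -0.223607

−√(1/20) ≈ -0.223607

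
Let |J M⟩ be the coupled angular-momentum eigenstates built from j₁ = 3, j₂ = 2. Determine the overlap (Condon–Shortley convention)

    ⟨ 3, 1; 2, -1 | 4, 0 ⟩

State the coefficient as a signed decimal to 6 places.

triangle: 1!·5!·3!/10! = 720/3628800
(j±m)!: 4!·2!·1!·3!·4!·4! = 165888
prefactor² = (2J+1)·Δ·N² = 10368/35
  k=0: +1/(0!·1!·2!·1!·3!·2!) = 1/24
  k=1: −1/(1!·0!·1!·0!·4!·3!) = -1/144
Σ = 5/144  ⇒  CG² = 10368/35·5/144² = 5/14
CG = +√(5/14) = +0.597614

+√(5/14) ≈ +0.597614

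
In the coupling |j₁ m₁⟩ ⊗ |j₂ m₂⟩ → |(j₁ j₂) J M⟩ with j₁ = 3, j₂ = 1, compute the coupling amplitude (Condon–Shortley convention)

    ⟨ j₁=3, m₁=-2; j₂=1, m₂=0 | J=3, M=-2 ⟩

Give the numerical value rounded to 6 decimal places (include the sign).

-0.577350  (= −√(1/3))

√[7·1!5!1!/8! · 1!5!1!1!1!5!] = √(300)
  +(−1)^0/∏(0,1,5,1,0,0)! = 1/120  (running 1/120)
  +(−1)^1/∏(1,0,4,0,1,1)! = -1/24  (running -1/30)
⟨..|..⟩ = √(300)·(-1/30) = -0.577350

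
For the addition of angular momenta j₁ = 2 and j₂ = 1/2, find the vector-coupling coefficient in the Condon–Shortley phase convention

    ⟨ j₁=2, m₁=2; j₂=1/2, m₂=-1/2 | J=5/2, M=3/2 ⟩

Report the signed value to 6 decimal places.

+√(1/5) = +0.447214

√[6·0!4!1!/6! · 4!0!0!1!4!1!] = √(576/5)
  +(−1)^0/∏(0,0,0,0,4,1)! = 1/24  (running 1/24)
⟨..|..⟩ = √(576/5)·(1/24) = +0.447214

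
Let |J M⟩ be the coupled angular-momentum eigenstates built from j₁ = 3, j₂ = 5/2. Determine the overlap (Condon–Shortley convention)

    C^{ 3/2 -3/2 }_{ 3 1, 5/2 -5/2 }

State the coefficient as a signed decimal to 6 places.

j₁+j₂−J=4  J+j₁−j₂=2  J−j₁+j₂=1  j₁+j₂+J+1=8
(j₁±m₁, j₂±m₂, J±M) = (4,2,0,5,0,3)
P² = 1152/7
sum k=0..0:
  [0] +1/48 = 1/48
S = 1/48
C² = P²·S² = 1/14 ; C = +0.267261

+√(1/14) = +0.267261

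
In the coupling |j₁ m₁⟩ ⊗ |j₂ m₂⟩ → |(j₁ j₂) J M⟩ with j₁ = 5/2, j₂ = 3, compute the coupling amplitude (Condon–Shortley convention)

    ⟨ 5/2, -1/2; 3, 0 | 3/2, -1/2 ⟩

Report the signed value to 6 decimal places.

j₁+j₂−J=4  J+j₁−j₂=1  J−j₁+j₂=2  j₁+j₂+J+1=8
(j₁±m₁, j₂±m₂, J±M) = (2,3,3,3,1,2)
P² = 144/35
sum k=2..3:
  [2] +1/4 = 1/4
  [3] −1/12 = -1/12
S = 1/6
C² = P²·S² = 4/35 ; C = +0.338062

+0.338062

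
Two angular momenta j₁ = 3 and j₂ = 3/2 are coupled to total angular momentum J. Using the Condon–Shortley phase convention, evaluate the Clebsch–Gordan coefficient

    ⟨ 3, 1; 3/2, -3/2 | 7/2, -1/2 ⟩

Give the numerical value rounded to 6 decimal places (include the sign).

j₁+j₂−J=1  J+j₁−j₂=5  J−j₁+j₂=2  j₁+j₂+J+1=9
(j₁±m₁, j₂±m₂, J±M) = (4,2,0,3,3,4)
P² = 1536/7
sum k=0..0:
  [0] +1/24 = 1/24
S = 1/24
C² = P²·S² = 8/21 ; C = +0.617213

+√(8/21) ≈ +0.617213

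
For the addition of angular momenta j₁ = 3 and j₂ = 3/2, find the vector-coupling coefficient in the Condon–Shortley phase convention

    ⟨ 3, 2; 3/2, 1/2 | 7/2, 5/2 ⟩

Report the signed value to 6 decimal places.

+0.377964

j₁+j₂−J=1  J+j₁−j₂=5  J−j₁+j₂=2  j₁+j₂+J+1=9
(j₁±m₁, j₂±m₂, J±M) = (5,1,2,1,6,1)
P² = 6400/7
sum k=0..1:
  [0] +1/48 = 1/48
  [1] −1/120 = -1/120
S = 1/80
C² = P²·S² = 1/7 ; C = +0.377964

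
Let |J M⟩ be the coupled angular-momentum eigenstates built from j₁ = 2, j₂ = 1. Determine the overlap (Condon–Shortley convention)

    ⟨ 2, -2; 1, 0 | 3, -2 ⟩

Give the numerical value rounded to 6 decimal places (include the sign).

√[7·0!4!2!/7! · 0!4!1!1!1!5!] = √(192)
  +(−1)^0/∏(0,0,4,1,0,1)! = 1/24  (running 1/24)
⟨..|..⟩ = √(192)·(1/24) = +0.577350

+√(1/3) = +0.577350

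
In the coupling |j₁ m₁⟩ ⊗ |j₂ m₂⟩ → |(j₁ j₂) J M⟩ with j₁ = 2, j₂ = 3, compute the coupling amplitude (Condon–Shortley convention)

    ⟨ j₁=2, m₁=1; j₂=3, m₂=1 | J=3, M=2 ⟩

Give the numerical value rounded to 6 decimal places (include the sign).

triangle: 2!×2!×4!/9! = 96/362880
(j±m)!: 3!×1!×4!×2!×5!×1! = 34560
prefactor² = (2J+1)×Δ×N² = 64
  k=0: +1/(0!×2!×1!×4!×1!×0!) = 1/48
  k=1: −1/(1!×1!×0!×3!×2!×1!) = -1/12
Σ = -1/16  ⇒  CG² = 64×(-1/16)² = 1/4
CG = −√(1/4) = -0.500000

−√(1/4) = -0.500000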